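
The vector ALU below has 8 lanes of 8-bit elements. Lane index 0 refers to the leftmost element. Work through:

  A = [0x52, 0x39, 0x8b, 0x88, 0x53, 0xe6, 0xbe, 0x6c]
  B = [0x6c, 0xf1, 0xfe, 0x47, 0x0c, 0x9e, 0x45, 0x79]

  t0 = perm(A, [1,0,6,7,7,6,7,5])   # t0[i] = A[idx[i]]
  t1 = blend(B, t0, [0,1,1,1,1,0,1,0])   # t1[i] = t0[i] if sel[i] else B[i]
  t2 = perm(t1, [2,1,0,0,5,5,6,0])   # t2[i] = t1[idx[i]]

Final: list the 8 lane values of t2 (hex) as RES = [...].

→ t0 |39|52|be|6c|6c|be|6c|e6|
→ t1 |6c|52|be|6c|6c|9e|6c|79|
→ t2 |be|52|6c|6c|9e|9e|6c|6c|

RES = [0xbe, 0x52, 0x6c, 0x6c, 0x9e, 0x9e, 0x6c, 0x6c]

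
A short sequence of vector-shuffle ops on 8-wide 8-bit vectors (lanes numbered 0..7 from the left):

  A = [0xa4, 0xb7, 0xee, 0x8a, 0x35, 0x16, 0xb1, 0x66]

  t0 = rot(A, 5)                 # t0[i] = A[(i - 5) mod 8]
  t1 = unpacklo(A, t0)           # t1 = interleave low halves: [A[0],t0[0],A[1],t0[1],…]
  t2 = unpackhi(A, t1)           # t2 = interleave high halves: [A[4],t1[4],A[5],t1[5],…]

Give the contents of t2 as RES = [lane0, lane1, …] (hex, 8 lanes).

RES = [0x35, 0xee, 0x16, 0x16, 0xb1, 0x8a, 0x66, 0xb1]

  t0: 8a 35 16 b1 66 a4 b7 ee
  t1: a4 8a b7 35 ee 16 8a b1
  t2: 35 ee 16 16 b1 8a 66 b1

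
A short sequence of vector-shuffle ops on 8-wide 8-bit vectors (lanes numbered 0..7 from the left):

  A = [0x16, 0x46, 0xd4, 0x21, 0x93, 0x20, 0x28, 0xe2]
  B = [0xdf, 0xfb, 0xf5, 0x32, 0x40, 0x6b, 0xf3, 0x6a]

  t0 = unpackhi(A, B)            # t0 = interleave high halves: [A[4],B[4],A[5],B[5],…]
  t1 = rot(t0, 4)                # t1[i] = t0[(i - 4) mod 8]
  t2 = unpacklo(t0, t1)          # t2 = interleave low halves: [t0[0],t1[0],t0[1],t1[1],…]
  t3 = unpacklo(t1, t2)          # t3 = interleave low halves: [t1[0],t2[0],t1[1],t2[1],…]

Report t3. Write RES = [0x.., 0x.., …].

RES = [ 0x28  0x93  0xf3  0x28  0xe2  0x40  0x6a  0xf3 ]

→ t0 |93|40|20|6b|28|f3|e2|6a|
→ t1 |28|f3|e2|6a|93|40|20|6b|
→ t2 |93|28|40|f3|20|e2|6b|6a|
→ t3 |28|93|f3|28|e2|40|6a|f3|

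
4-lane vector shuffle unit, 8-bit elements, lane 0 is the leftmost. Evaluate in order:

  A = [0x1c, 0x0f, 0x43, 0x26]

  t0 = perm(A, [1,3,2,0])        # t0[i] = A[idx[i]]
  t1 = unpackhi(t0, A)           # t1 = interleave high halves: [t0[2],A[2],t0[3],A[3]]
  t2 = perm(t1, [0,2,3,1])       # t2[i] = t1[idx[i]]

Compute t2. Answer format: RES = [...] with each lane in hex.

t0 = [0x0f, 0x26, 0x43, 0x1c]
t1 = [0x43, 0x43, 0x1c, 0x26]
t2 = [0x43, 0x1c, 0x26, 0x43]

RES = [ 0x43  0x1c  0x26  0x43 ]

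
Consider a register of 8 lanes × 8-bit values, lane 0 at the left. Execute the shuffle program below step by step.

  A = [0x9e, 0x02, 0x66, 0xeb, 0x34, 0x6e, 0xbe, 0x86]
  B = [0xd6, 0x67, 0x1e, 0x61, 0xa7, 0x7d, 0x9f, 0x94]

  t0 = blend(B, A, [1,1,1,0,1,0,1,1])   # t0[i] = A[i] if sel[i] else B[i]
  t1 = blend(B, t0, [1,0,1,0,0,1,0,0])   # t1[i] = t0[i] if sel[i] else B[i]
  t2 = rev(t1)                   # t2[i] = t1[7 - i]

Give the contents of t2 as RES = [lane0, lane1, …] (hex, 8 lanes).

RES = [ 0x94  0x9f  0x7d  0xa7  0x61  0x66  0x67  0x9e ]

  t0: 9e 02 66 61 34 7d be 86
  t1: 9e 67 66 61 a7 7d 9f 94
  t2: 94 9f 7d a7 61 66 67 9e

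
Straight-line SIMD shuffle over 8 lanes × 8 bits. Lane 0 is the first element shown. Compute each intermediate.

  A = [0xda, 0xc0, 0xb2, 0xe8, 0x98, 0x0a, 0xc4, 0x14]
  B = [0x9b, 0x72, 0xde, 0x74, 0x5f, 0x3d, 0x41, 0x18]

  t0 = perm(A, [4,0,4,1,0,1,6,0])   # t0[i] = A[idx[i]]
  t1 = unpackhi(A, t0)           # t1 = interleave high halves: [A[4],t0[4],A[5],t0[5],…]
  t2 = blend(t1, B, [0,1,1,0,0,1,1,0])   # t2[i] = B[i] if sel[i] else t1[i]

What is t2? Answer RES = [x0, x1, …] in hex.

  t0: 98 da 98 c0 da c0 c4 da
  t1: 98 da 0a c0 c4 c4 14 da
  t2: 98 72 de c0 c4 3d 41 da

RES = [ 0x98  0x72  0xde  0xc0  0xc4  0x3d  0x41  0xda ]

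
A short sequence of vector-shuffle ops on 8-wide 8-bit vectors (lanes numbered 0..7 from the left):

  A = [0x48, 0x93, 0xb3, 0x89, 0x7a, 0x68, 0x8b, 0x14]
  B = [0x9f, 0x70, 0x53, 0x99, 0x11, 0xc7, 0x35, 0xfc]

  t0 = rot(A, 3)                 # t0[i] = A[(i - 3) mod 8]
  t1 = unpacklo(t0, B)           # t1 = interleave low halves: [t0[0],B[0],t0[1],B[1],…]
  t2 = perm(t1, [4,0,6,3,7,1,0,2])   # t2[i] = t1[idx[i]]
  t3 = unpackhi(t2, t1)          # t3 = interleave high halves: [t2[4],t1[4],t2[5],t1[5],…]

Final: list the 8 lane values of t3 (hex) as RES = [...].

  t0: 68 8b 14 48 93 b3 89 7a
  t1: 68 9f 8b 70 14 53 48 99
  t2: 14 68 48 70 99 9f 68 8b
  t3: 99 14 9f 53 68 48 8b 99

RES = [0x99, 0x14, 0x9f, 0x53, 0x68, 0x48, 0x8b, 0x99]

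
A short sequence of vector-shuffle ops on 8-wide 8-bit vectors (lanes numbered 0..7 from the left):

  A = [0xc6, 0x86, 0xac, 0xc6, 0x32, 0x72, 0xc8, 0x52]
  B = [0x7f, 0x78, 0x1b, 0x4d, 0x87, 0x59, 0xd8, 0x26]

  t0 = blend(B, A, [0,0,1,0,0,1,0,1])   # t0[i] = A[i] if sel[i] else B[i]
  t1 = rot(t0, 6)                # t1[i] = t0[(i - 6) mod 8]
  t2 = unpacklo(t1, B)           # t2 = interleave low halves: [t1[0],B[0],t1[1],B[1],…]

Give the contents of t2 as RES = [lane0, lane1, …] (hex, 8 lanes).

→ t0 |7f|78|ac|4d|87|72|d8|52|
→ t1 |ac|4d|87|72|d8|52|7f|78|
→ t2 |ac|7f|4d|78|87|1b|72|4d|

RES = [ 0xac  0x7f  0x4d  0x78  0x87  0x1b  0x72  0x4d ]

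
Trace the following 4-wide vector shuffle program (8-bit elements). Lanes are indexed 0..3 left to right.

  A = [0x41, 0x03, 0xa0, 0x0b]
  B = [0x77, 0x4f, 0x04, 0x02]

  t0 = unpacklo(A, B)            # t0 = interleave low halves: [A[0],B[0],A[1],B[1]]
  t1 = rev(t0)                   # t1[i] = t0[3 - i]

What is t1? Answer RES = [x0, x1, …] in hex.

RES = [0x4f, 0x03, 0x77, 0x41]

  t0: 41 77 03 4f
  t1: 4f 03 77 41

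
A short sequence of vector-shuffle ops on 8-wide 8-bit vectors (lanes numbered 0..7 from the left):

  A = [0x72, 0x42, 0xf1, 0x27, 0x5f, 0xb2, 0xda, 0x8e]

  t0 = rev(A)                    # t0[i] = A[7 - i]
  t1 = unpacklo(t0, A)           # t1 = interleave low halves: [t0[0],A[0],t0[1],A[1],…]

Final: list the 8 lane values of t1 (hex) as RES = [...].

RES = [0x8e, 0x72, 0xda, 0x42, 0xb2, 0xf1, 0x5f, 0x27]

→ t0 |8e|da|b2|5f|27|f1|42|72|
→ t1 |8e|72|da|42|b2|f1|5f|27|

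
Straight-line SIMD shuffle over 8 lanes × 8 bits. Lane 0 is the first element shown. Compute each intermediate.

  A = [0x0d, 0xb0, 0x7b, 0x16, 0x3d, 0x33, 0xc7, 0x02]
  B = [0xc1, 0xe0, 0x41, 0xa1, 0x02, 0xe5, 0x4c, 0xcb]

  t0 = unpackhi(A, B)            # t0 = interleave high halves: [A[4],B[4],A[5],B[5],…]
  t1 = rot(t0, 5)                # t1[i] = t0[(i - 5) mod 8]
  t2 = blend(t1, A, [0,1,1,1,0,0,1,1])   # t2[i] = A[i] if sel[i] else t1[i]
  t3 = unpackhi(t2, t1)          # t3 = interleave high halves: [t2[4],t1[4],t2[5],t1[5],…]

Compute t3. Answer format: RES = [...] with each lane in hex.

t0 = [0x3d, 0x02, 0x33, 0xe5, 0xc7, 0x4c, 0x02, 0xcb]
t1 = [0xe5, 0xc7, 0x4c, 0x02, 0xcb, 0x3d, 0x02, 0x33]
t2 = [0xe5, 0xb0, 0x7b, 0x16, 0xcb, 0x3d, 0xc7, 0x02]
t3 = [0xcb, 0xcb, 0x3d, 0x3d, 0xc7, 0x02, 0x02, 0x33]

RES = [0xcb, 0xcb, 0x3d, 0x3d, 0xc7, 0x02, 0x02, 0x33]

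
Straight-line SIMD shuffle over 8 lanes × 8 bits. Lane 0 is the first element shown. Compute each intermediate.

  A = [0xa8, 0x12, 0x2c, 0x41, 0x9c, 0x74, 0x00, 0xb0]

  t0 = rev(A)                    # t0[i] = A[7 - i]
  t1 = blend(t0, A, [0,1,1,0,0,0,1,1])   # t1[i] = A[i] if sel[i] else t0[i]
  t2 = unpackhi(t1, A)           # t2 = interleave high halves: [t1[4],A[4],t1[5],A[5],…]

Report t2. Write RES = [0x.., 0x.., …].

t0 = [0xb0, 0x00, 0x74, 0x9c, 0x41, 0x2c, 0x12, 0xa8]
t1 = [0xb0, 0x12, 0x2c, 0x9c, 0x41, 0x2c, 0x00, 0xb0]
t2 = [0x41, 0x9c, 0x2c, 0x74, 0x00, 0x00, 0xb0, 0xb0]

RES = [0x41, 0x9c, 0x2c, 0x74, 0x00, 0x00, 0xb0, 0xb0]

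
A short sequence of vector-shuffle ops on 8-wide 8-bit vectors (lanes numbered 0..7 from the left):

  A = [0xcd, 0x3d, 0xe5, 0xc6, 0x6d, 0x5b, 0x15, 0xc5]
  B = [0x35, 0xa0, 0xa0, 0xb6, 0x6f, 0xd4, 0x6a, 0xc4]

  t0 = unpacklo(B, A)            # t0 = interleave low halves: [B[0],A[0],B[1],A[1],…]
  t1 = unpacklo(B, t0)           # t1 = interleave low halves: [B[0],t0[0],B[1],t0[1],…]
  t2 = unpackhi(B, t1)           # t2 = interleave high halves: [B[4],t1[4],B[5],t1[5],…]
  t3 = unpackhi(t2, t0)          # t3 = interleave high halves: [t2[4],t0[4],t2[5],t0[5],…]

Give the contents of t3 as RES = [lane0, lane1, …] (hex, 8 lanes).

→ t0 |35|cd|a0|3d|a0|e5|b6|c6|
→ t1 |35|35|a0|cd|a0|a0|b6|3d|
→ t2 |6f|a0|d4|a0|6a|b6|c4|3d|
→ t3 |6a|a0|b6|e5|c4|b6|3d|c6|

RES = [ 0x6a  0xa0  0xb6  0xe5  0xc4  0xb6  0x3d  0xc6 ]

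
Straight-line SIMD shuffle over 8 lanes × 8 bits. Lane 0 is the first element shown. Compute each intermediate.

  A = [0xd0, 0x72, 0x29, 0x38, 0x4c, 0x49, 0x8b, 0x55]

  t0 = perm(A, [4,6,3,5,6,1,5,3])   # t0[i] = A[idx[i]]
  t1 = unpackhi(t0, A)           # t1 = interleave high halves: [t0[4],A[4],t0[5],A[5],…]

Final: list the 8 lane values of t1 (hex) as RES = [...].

RES = [ 0x8b  0x4c  0x72  0x49  0x49  0x8b  0x38  0x55 ]

  t0: 4c 8b 38 49 8b 72 49 38
  t1: 8b 4c 72 49 49 8b 38 55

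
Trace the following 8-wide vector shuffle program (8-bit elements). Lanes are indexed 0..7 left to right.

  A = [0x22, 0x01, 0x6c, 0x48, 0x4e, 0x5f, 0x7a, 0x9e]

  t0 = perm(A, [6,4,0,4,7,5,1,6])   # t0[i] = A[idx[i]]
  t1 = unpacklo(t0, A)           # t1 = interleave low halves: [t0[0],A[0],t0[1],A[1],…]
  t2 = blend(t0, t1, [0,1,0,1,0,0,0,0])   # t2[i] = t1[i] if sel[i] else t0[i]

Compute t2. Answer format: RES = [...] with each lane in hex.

→ t0 |7a|4e|22|4e|9e|5f|01|7a|
→ t1 |7a|22|4e|01|22|6c|4e|48|
→ t2 |7a|22|22|01|9e|5f|01|7a|

RES = [ 0x7a  0x22  0x22  0x01  0x9e  0x5f  0x01  0x7a ]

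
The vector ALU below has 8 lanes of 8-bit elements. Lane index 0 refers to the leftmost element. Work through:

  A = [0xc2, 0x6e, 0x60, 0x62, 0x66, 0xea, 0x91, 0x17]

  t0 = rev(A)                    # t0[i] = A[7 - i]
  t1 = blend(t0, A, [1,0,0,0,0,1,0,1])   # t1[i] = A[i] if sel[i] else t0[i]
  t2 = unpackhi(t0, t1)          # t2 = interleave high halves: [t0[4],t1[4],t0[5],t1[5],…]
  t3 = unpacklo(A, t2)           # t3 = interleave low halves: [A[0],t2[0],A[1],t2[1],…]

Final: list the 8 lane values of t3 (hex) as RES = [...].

RES = [ 0xc2  0x62  0x6e  0x62  0x60  0x60  0x62  0xea ]

  t0: 17 91 ea 66 62 60 6e c2
  t1: c2 91 ea 66 62 ea 6e 17
  t2: 62 62 60 ea 6e 6e c2 17
  t3: c2 62 6e 62 60 60 62 ea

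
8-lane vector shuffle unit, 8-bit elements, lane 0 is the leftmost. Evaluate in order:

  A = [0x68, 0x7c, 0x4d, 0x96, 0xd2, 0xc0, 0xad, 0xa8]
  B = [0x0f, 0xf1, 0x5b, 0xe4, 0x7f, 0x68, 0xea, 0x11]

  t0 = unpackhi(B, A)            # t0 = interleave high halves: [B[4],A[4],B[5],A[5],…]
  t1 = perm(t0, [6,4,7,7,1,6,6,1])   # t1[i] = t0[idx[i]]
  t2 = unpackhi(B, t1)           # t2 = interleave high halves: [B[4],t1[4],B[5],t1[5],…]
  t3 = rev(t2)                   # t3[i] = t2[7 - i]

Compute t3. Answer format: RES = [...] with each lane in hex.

  t0: 7f d2 68 c0 ea ad 11 a8
  t1: 11 ea a8 a8 d2 11 11 d2
  t2: 7f d2 68 11 ea 11 11 d2
  t3: d2 11 11 ea 11 68 d2 7f

RES = [0xd2, 0x11, 0x11, 0xea, 0x11, 0x68, 0xd2, 0x7f]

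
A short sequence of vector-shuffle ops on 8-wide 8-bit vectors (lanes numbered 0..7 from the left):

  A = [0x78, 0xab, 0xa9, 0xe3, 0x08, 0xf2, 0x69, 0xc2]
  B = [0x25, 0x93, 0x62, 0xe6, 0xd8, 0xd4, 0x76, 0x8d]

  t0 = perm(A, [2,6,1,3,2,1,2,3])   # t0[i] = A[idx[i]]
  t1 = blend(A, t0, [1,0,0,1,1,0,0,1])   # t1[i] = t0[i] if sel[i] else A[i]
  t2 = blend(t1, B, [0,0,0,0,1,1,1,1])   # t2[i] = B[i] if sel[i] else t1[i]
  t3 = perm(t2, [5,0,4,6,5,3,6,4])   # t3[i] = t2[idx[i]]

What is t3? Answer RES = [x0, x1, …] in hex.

t0 = [0xa9, 0x69, 0xab, 0xe3, 0xa9, 0xab, 0xa9, 0xe3]
t1 = [0xa9, 0xab, 0xa9, 0xe3, 0xa9, 0xf2, 0x69, 0xe3]
t2 = [0xa9, 0xab, 0xa9, 0xe3, 0xd8, 0xd4, 0x76, 0x8d]
t3 = [0xd4, 0xa9, 0xd8, 0x76, 0xd4, 0xe3, 0x76, 0xd8]

RES = [0xd4, 0xa9, 0xd8, 0x76, 0xd4, 0xe3, 0x76, 0xd8]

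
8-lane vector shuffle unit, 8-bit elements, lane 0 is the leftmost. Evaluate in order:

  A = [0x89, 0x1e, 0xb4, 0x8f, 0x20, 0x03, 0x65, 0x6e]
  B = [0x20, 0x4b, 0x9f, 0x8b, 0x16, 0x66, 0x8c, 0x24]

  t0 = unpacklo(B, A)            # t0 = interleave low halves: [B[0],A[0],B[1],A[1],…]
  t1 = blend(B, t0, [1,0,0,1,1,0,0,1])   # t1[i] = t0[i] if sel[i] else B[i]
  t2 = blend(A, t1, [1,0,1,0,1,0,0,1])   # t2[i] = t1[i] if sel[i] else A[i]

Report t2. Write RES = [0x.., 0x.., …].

RES = [ 0x20  0x1e  0x9f  0x8f  0x9f  0x03  0x65  0x8f ]

  t0: 20 89 4b 1e 9f b4 8b 8f
  t1: 20 4b 9f 1e 9f 66 8c 8f
  t2: 20 1e 9f 8f 9f 03 65 8f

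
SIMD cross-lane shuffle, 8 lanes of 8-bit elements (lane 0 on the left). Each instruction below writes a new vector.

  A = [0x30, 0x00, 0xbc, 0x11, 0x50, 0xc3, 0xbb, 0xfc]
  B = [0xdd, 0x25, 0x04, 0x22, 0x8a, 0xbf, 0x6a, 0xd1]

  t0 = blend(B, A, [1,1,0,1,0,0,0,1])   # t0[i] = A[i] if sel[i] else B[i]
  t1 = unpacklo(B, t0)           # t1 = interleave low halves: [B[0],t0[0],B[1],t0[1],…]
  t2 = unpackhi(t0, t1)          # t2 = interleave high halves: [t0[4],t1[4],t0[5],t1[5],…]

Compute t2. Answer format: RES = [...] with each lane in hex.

  t0: 30 00 04 11 8a bf 6a fc
  t1: dd 30 25 00 04 04 22 11
  t2: 8a 04 bf 04 6a 22 fc 11

RES = [0x8a, 0x04, 0xbf, 0x04, 0x6a, 0x22, 0xfc, 0x11]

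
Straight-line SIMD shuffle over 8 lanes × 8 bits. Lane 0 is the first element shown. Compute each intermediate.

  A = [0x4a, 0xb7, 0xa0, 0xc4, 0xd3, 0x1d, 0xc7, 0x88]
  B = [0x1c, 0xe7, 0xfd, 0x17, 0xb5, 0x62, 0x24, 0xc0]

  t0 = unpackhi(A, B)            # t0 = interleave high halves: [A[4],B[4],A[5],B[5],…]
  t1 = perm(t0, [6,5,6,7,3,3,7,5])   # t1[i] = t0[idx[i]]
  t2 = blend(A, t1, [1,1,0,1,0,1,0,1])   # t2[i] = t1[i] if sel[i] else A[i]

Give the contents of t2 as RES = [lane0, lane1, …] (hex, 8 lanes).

RES = [ 0x88  0x24  0xa0  0xc0  0xd3  0x62  0xc7  0x24 ]

→ t0 |d3|b5|1d|62|c7|24|88|c0|
→ t1 |88|24|88|c0|62|62|c0|24|
→ t2 |88|24|a0|c0|d3|62|c7|24|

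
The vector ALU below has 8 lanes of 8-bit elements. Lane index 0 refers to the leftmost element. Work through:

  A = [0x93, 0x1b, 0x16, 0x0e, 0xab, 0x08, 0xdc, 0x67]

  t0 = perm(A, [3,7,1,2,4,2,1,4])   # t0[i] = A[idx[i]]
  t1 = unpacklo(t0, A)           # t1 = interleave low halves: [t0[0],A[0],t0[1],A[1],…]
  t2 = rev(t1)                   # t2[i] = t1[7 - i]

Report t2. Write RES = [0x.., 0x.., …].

  t0: 0e 67 1b 16 ab 16 1b ab
  t1: 0e 93 67 1b 1b 16 16 0e
  t2: 0e 16 16 1b 1b 67 93 0e

RES = [0x0e, 0x16, 0x16, 0x1b, 0x1b, 0x67, 0x93, 0x0e]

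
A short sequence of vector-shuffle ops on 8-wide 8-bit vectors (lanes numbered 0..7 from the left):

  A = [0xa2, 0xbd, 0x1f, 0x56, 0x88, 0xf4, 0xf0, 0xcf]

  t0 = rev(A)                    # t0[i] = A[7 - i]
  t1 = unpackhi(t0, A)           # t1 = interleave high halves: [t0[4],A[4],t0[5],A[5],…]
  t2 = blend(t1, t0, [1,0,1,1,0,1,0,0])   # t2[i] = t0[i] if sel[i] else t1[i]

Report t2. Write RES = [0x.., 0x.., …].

RES = [0xcf, 0x88, 0xf4, 0x88, 0xbd, 0x1f, 0xa2, 0xcf]

t0 = [0xcf, 0xf0, 0xf4, 0x88, 0x56, 0x1f, 0xbd, 0xa2]
t1 = [0x56, 0x88, 0x1f, 0xf4, 0xbd, 0xf0, 0xa2, 0xcf]
t2 = [0xcf, 0x88, 0xf4, 0x88, 0xbd, 0x1f, 0xa2, 0xcf]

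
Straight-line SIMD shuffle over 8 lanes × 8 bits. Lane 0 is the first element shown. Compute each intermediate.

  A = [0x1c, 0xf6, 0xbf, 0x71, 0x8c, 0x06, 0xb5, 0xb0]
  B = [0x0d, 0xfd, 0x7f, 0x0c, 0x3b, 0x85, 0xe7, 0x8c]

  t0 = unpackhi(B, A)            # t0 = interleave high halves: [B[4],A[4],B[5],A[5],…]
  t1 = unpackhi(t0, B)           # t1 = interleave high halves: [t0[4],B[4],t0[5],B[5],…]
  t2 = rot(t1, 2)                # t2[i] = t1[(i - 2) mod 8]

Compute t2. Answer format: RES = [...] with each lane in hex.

t0 = [0x3b, 0x8c, 0x85, 0x06, 0xe7, 0xb5, 0x8c, 0xb0]
t1 = [0xe7, 0x3b, 0xb5, 0x85, 0x8c, 0xe7, 0xb0, 0x8c]
t2 = [0xb0, 0x8c, 0xe7, 0x3b, 0xb5, 0x85, 0x8c, 0xe7]

RES = [ 0xb0  0x8c  0xe7  0x3b  0xb5  0x85  0x8c  0xe7 ]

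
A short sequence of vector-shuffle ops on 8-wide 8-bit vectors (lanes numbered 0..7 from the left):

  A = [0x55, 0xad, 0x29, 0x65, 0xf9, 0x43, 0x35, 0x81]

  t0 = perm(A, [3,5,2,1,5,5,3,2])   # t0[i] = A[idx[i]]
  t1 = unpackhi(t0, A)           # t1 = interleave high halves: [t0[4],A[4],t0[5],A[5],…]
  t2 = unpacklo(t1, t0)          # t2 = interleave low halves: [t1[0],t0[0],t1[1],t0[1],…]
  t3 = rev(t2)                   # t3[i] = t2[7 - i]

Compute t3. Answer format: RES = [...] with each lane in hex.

  t0: 65 43 29 ad 43 43 65 29
  t1: 43 f9 43 43 65 35 29 81
  t2: 43 65 f9 43 43 29 43 ad
  t3: ad 43 29 43 43 f9 65 43

RES = [ 0xad  0x43  0x29  0x43  0x43  0xf9  0x65  0x43 ]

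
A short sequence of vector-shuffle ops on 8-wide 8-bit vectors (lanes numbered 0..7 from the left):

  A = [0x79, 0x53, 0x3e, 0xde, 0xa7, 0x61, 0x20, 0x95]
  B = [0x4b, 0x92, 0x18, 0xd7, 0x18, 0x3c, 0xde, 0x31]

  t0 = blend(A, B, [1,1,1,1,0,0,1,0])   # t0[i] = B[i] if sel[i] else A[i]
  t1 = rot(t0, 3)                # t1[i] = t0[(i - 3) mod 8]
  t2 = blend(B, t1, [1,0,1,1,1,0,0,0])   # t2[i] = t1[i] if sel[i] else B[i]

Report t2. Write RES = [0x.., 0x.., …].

RES = [ 0x61  0x92  0x95  0x4b  0x92  0x3c  0xde  0x31 ]

→ t0 |4b|92|18|d7|a7|61|de|95|
→ t1 |61|de|95|4b|92|18|d7|a7|
→ t2 |61|92|95|4b|92|3c|de|31|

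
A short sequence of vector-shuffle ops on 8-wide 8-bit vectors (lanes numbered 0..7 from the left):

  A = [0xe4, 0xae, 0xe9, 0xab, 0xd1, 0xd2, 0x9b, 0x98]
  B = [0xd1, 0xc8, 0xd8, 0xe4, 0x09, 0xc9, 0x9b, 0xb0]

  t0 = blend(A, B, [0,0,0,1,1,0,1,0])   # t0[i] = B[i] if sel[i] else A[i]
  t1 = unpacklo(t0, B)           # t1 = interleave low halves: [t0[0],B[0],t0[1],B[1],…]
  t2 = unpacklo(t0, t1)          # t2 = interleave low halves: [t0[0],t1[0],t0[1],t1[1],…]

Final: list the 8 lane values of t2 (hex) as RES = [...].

RES = [ 0xe4  0xe4  0xae  0xd1  0xe9  0xae  0xe4  0xc8 ]

→ t0 |e4|ae|e9|e4|09|d2|9b|98|
→ t1 |e4|d1|ae|c8|e9|d8|e4|e4|
→ t2 |e4|e4|ae|d1|e9|ae|e4|c8|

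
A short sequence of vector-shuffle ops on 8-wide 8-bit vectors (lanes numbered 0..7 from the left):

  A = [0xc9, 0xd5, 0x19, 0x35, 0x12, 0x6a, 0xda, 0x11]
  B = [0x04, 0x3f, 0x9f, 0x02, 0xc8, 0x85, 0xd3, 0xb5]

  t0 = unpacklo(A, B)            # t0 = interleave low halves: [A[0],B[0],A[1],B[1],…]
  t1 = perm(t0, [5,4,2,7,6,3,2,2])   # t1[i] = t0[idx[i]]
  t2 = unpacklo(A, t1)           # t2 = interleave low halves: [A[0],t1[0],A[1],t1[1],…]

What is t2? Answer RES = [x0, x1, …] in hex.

RES = [0xc9, 0x9f, 0xd5, 0x19, 0x19, 0xd5, 0x35, 0x02]

→ t0 |c9|04|d5|3f|19|9f|35|02|
→ t1 |9f|19|d5|02|35|3f|d5|d5|
→ t2 |c9|9f|d5|19|19|d5|35|02|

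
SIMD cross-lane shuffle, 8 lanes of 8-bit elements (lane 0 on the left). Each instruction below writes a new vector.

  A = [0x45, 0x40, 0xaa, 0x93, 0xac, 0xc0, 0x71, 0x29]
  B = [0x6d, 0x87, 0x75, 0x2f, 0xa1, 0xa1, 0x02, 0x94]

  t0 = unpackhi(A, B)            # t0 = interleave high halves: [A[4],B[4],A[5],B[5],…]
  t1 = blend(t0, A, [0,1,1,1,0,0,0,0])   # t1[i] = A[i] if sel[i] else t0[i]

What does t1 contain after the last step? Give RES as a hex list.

RES = [ 0xac  0x40  0xaa  0x93  0x71  0x02  0x29  0x94 ]

→ t0 |ac|a1|c0|a1|71|02|29|94|
→ t1 |ac|40|aa|93|71|02|29|94|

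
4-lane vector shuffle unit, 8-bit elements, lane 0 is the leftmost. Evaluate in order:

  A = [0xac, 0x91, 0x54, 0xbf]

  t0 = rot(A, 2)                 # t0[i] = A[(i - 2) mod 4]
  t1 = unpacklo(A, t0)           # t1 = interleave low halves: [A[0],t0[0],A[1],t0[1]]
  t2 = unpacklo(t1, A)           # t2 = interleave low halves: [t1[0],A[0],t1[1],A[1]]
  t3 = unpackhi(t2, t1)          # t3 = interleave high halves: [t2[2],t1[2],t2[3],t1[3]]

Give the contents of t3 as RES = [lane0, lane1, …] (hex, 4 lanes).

  t0: 54 bf ac 91
  t1: ac 54 91 bf
  t2: ac ac 54 91
  t3: 54 91 91 bf

RES = [0x54, 0x91, 0x91, 0xbf]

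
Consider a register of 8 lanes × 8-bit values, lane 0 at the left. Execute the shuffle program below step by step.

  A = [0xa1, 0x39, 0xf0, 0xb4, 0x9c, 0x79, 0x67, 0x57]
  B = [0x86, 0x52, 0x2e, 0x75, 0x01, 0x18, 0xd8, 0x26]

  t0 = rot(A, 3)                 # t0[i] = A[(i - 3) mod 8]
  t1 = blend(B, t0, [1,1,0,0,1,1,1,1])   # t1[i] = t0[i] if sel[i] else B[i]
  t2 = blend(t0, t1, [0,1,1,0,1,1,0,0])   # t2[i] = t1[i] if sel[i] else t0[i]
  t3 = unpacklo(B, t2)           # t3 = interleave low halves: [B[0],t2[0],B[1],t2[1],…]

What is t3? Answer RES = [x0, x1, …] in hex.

RES = [ 0x86  0x79  0x52  0x67  0x2e  0x2e  0x75  0xa1 ]

t0 = [0x79, 0x67, 0x57, 0xa1, 0x39, 0xf0, 0xb4, 0x9c]
t1 = [0x79, 0x67, 0x2e, 0x75, 0x39, 0xf0, 0xb4, 0x9c]
t2 = [0x79, 0x67, 0x2e, 0xa1, 0x39, 0xf0, 0xb4, 0x9c]
t3 = [0x86, 0x79, 0x52, 0x67, 0x2e, 0x2e, 0x75, 0xa1]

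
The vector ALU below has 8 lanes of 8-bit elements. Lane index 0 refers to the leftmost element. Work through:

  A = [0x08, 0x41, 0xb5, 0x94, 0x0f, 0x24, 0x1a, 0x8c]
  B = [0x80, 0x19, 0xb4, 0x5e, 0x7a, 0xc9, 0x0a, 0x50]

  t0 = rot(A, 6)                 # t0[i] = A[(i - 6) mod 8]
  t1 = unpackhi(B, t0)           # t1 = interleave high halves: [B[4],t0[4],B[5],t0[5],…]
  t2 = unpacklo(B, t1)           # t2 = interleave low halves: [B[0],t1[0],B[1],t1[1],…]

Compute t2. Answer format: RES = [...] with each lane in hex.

RES = [ 0x80  0x7a  0x19  0x1a  0xb4  0xc9  0x5e  0x8c ]

  t0: b5 94 0f 24 1a 8c 08 41
  t1: 7a 1a c9 8c 0a 08 50 41
  t2: 80 7a 19 1a b4 c9 5e 8c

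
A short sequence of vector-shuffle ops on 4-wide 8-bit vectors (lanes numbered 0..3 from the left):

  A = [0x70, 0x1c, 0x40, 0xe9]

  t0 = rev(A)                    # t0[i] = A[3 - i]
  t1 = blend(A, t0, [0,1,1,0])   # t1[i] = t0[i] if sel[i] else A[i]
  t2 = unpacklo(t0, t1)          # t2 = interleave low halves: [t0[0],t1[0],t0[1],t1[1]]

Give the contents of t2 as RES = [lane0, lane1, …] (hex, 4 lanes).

t0 = [0xe9, 0x40, 0x1c, 0x70]
t1 = [0x70, 0x40, 0x1c, 0xe9]
t2 = [0xe9, 0x70, 0x40, 0x40]

RES = [0xe9, 0x70, 0x40, 0x40]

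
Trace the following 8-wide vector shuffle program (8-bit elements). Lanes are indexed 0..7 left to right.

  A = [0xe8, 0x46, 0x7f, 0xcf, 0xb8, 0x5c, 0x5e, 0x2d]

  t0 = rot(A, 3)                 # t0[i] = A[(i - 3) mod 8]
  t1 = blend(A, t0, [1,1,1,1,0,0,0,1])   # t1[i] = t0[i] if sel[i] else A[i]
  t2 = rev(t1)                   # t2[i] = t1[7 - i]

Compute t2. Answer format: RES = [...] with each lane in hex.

RES = [ 0xb8  0x5e  0x5c  0xb8  0xe8  0x2d  0x5e  0x5c ]

  t0: 5c 5e 2d e8 46 7f cf b8
  t1: 5c 5e 2d e8 b8 5c 5e b8
  t2: b8 5e 5c b8 e8 2d 5e 5c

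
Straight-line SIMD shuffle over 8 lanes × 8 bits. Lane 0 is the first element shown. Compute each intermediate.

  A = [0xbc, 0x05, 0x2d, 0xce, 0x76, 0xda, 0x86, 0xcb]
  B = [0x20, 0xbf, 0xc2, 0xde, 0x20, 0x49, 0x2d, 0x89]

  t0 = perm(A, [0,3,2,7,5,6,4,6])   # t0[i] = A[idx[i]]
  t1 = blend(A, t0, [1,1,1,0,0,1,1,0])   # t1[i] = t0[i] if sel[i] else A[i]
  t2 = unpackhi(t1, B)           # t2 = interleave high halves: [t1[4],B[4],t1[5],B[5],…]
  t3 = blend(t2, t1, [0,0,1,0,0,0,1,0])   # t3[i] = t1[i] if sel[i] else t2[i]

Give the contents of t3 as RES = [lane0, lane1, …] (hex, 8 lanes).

  t0: bc ce 2d cb da 86 76 86
  t1: bc ce 2d ce 76 86 76 cb
  t2: 76 20 86 49 76 2d cb 89
  t3: 76 20 2d 49 76 2d 76 89

RES = [ 0x76  0x20  0x2d  0x49  0x76  0x2d  0x76  0x89 ]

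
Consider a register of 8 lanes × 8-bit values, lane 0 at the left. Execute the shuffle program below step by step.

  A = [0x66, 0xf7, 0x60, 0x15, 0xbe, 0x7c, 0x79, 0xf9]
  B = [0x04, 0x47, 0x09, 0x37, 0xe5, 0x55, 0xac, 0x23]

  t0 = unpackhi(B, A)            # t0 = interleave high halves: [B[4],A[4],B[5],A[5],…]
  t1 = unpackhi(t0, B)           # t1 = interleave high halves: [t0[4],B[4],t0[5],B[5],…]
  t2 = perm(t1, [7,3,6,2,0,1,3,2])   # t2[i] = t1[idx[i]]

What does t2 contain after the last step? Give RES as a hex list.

RES = [0x23, 0x55, 0xf9, 0x79, 0xac, 0xe5, 0x55, 0x79]

→ t0 |e5|be|55|7c|ac|79|23|f9|
→ t1 |ac|e5|79|55|23|ac|f9|23|
→ t2 |23|55|f9|79|ac|e5|55|79|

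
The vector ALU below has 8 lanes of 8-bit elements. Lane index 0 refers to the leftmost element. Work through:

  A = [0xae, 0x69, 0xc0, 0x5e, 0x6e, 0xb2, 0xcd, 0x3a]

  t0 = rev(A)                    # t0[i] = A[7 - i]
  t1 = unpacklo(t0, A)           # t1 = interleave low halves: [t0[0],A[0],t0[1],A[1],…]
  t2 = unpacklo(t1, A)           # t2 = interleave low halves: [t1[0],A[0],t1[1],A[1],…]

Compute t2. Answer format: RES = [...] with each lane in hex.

RES = [0x3a, 0xae, 0xae, 0x69, 0xcd, 0xc0, 0x69, 0x5e]

t0 = [0x3a, 0xcd, 0xb2, 0x6e, 0x5e, 0xc0, 0x69, 0xae]
t1 = [0x3a, 0xae, 0xcd, 0x69, 0xb2, 0xc0, 0x6e, 0x5e]
t2 = [0x3a, 0xae, 0xae, 0x69, 0xcd, 0xc0, 0x69, 0x5e]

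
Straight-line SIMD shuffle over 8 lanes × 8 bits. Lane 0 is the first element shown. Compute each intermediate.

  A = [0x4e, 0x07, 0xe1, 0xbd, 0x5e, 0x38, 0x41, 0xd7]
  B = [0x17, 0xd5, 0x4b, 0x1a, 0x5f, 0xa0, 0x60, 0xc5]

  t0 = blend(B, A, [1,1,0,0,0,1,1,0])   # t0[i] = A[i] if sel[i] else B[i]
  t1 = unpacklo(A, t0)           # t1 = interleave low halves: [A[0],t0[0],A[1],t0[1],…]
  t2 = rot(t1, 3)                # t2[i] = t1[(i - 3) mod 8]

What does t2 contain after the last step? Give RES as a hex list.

  t0: 4e 07 4b 1a 5f 38 41 c5
  t1: 4e 4e 07 07 e1 4b bd 1a
  t2: 4b bd 1a 4e 4e 07 07 e1

RES = [0x4b, 0xbd, 0x1a, 0x4e, 0x4e, 0x07, 0x07, 0xe1]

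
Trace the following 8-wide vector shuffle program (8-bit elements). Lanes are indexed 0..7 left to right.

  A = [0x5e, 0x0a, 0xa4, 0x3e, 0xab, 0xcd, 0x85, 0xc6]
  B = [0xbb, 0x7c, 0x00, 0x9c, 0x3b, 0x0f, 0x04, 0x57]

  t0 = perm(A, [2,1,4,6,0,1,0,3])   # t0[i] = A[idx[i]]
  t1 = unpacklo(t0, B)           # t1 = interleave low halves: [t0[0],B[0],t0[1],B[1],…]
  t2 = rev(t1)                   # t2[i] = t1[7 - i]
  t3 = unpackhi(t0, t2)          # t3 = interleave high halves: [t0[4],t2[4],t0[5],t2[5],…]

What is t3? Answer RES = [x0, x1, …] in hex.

RES = [ 0x5e  0x7c  0x0a  0x0a  0x5e  0xbb  0x3e  0xa4 ]

  t0: a4 0a ab 85 5e 0a 5e 3e
  t1: a4 bb 0a 7c ab 00 85 9c
  t2: 9c 85 00 ab 7c 0a bb a4
  t3: 5e 7c 0a 0a 5e bb 3e a4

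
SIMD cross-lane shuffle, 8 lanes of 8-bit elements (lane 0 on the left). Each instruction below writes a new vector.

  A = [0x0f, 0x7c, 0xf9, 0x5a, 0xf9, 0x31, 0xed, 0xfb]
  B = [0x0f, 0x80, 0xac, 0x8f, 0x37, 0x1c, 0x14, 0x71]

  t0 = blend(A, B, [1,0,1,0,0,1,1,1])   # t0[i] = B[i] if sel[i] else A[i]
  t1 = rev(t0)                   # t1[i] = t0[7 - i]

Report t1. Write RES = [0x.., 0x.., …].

RES = [ 0x71  0x14  0x1c  0xf9  0x5a  0xac  0x7c  0x0f ]

t0 = [0x0f, 0x7c, 0xac, 0x5a, 0xf9, 0x1c, 0x14, 0x71]
t1 = [0x71, 0x14, 0x1c, 0xf9, 0x5a, 0xac, 0x7c, 0x0f]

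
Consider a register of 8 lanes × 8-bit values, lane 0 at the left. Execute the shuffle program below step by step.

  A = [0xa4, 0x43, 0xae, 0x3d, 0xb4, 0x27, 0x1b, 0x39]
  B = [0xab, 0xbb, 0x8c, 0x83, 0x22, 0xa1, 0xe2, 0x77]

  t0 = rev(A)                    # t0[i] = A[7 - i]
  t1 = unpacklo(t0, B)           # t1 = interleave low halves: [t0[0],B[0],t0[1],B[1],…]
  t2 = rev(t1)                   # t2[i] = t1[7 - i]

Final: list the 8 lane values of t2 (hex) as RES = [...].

→ t0 |39|1b|27|b4|3d|ae|43|a4|
→ t1 |39|ab|1b|bb|27|8c|b4|83|
→ t2 |83|b4|8c|27|bb|1b|ab|39|

RES = [0x83, 0xb4, 0x8c, 0x27, 0xbb, 0x1b, 0xab, 0x39]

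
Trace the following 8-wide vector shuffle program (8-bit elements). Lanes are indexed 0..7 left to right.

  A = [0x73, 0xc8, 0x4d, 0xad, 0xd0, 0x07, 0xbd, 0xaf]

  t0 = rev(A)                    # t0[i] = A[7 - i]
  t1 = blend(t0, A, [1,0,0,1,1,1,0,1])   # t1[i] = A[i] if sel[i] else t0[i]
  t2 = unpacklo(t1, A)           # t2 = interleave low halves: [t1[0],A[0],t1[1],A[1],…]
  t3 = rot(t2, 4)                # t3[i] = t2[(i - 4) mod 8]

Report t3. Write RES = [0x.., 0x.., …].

→ t0 |af|bd|07|d0|ad|4d|c8|73|
→ t1 |73|bd|07|ad|d0|07|c8|af|
→ t2 |73|73|bd|c8|07|4d|ad|ad|
→ t3 |07|4d|ad|ad|73|73|bd|c8|

RES = [ 0x07  0x4d  0xad  0xad  0x73  0x73  0xbd  0xc8 ]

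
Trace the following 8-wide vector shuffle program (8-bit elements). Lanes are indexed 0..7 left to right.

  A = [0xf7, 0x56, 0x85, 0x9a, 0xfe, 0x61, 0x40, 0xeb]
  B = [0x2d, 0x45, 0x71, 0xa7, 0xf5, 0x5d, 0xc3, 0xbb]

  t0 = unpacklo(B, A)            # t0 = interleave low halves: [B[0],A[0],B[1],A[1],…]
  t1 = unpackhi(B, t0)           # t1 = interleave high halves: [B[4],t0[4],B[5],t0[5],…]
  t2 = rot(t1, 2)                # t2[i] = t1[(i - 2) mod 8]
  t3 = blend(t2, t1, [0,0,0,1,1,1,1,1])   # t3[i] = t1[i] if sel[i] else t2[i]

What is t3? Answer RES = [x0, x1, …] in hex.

RES = [ 0xbb  0x9a  0xf5  0x85  0xc3  0xa7  0xbb  0x9a ]

t0 = [0x2d, 0xf7, 0x45, 0x56, 0x71, 0x85, 0xa7, 0x9a]
t1 = [0xf5, 0x71, 0x5d, 0x85, 0xc3, 0xa7, 0xbb, 0x9a]
t2 = [0xbb, 0x9a, 0xf5, 0x71, 0x5d, 0x85, 0xc3, 0xa7]
t3 = [0xbb, 0x9a, 0xf5, 0x85, 0xc3, 0xa7, 0xbb, 0x9a]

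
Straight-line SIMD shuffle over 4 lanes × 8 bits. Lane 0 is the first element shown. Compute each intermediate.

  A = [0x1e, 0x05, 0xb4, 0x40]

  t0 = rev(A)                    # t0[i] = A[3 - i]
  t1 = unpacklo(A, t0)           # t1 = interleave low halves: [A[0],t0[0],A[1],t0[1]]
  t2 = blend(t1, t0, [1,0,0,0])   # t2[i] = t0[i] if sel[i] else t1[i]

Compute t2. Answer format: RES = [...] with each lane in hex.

RES = [0x40, 0x40, 0x05, 0xb4]

  t0: 40 b4 05 1e
  t1: 1e 40 05 b4
  t2: 40 40 05 b4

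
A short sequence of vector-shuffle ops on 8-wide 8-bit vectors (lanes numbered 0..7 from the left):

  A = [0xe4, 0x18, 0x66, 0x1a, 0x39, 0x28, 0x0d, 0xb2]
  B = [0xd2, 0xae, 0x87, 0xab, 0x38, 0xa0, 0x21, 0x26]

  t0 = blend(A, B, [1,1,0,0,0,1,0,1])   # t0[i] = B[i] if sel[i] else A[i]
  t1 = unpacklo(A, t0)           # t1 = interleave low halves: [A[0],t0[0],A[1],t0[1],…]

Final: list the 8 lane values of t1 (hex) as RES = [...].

RES = [ 0xe4  0xd2  0x18  0xae  0x66  0x66  0x1a  0x1a ]

→ t0 |d2|ae|66|1a|39|a0|0d|26|
→ t1 |e4|d2|18|ae|66|66|1a|1a|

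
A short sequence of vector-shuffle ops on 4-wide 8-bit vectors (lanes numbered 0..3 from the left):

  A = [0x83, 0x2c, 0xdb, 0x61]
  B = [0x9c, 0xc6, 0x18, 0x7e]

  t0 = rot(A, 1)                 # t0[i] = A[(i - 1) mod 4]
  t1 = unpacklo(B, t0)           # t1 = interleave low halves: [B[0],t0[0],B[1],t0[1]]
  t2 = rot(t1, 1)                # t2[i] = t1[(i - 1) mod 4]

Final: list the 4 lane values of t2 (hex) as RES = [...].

  t0: 61 83 2c db
  t1: 9c 61 c6 83
  t2: 83 9c 61 c6

RES = [0x83, 0x9c, 0x61, 0xc6]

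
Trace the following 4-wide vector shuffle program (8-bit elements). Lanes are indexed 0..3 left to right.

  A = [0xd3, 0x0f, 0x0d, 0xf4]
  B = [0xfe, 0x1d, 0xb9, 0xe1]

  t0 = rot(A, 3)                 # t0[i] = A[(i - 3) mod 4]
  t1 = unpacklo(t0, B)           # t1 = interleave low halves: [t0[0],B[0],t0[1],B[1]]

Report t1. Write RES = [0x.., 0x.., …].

t0 = [0x0f, 0x0d, 0xf4, 0xd3]
t1 = [0x0f, 0xfe, 0x0d, 0x1d]

RES = [ 0x0f  0xfe  0x0d  0x1d ]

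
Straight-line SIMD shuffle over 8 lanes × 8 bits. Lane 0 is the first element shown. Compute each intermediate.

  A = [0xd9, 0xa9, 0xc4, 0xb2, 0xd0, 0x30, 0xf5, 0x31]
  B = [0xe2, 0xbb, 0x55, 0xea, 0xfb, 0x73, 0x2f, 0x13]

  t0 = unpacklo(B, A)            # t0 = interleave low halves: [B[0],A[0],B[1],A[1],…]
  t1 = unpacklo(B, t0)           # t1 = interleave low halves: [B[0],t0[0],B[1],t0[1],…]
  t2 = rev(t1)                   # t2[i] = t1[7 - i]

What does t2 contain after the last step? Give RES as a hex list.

RES = [ 0xa9  0xea  0xbb  0x55  0xd9  0xbb  0xe2  0xe2 ]

  t0: e2 d9 bb a9 55 c4 ea b2
  t1: e2 e2 bb d9 55 bb ea a9
  t2: a9 ea bb 55 d9 bb e2 e2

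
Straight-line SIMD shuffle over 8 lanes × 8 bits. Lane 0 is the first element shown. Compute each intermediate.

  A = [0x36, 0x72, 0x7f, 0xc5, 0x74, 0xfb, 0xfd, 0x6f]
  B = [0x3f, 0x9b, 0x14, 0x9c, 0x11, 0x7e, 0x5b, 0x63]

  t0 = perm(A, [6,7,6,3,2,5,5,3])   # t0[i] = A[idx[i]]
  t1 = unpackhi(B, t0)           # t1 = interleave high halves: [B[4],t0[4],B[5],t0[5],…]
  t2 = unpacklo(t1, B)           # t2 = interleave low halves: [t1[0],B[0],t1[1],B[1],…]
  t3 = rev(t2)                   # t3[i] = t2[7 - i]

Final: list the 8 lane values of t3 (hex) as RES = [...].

RES = [0x9c, 0xfb, 0x14, 0x7e, 0x9b, 0x7f, 0x3f, 0x11]

→ t0 |fd|6f|fd|c5|7f|fb|fb|c5|
→ t1 |11|7f|7e|fb|5b|fb|63|c5|
→ t2 |11|3f|7f|9b|7e|14|fb|9c|
→ t3 |9c|fb|14|7e|9b|7f|3f|11|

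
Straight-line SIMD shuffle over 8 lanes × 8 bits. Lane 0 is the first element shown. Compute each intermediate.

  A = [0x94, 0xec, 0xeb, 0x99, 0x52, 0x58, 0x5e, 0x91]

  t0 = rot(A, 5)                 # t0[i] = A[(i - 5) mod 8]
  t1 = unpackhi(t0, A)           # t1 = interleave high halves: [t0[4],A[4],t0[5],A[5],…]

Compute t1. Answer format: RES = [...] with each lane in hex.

t0 = [0x99, 0x52, 0x58, 0x5e, 0x91, 0x94, 0xec, 0xeb]
t1 = [0x91, 0x52, 0x94, 0x58, 0xec, 0x5e, 0xeb, 0x91]

RES = [ 0x91  0x52  0x94  0x58  0xec  0x5e  0xeb  0x91 ]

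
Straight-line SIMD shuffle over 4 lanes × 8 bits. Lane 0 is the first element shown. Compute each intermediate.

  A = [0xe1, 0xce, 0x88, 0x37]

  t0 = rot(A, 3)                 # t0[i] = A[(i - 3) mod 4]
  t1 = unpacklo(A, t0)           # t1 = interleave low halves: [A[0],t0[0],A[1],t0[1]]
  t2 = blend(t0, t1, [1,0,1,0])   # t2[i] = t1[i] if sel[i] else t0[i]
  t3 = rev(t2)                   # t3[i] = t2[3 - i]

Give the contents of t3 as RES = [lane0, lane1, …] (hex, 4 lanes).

RES = [0xe1, 0xce, 0x88, 0xe1]

t0 = [0xce, 0x88, 0x37, 0xe1]
t1 = [0xe1, 0xce, 0xce, 0x88]
t2 = [0xe1, 0x88, 0xce, 0xe1]
t3 = [0xe1, 0xce, 0x88, 0xe1]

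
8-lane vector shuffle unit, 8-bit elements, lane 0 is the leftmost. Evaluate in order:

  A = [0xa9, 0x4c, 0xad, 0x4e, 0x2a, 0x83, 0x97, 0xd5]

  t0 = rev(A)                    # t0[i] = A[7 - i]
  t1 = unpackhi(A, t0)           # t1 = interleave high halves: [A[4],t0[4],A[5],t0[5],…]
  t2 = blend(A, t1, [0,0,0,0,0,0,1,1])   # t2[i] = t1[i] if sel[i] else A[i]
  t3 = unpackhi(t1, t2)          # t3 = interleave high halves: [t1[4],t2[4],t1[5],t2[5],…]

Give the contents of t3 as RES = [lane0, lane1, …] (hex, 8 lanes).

t0 = [0xd5, 0x97, 0x83, 0x2a, 0x4e, 0xad, 0x4c, 0xa9]
t1 = [0x2a, 0x4e, 0x83, 0xad, 0x97, 0x4c, 0xd5, 0xa9]
t2 = [0xa9, 0x4c, 0xad, 0x4e, 0x2a, 0x83, 0xd5, 0xa9]
t3 = [0x97, 0x2a, 0x4c, 0x83, 0xd5, 0xd5, 0xa9, 0xa9]

RES = [0x97, 0x2a, 0x4c, 0x83, 0xd5, 0xd5, 0xa9, 0xa9]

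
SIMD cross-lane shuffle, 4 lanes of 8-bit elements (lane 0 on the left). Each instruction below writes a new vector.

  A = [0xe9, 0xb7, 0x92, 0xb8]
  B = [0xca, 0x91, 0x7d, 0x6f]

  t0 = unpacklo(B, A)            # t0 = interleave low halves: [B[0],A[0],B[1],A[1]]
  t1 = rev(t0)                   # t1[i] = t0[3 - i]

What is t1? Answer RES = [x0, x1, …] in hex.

RES = [0xb7, 0x91, 0xe9, 0xca]

  t0: ca e9 91 b7
  t1: b7 91 e9 ca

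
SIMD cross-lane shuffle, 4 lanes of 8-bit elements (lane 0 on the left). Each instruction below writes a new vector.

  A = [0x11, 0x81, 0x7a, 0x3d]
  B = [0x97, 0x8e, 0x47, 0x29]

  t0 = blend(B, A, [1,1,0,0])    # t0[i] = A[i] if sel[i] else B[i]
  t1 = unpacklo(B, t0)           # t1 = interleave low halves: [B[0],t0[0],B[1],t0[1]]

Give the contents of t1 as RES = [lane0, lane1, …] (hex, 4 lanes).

→ t0 |11|81|47|29|
→ t1 |97|11|8e|81|

RES = [0x97, 0x11, 0x8e, 0x81]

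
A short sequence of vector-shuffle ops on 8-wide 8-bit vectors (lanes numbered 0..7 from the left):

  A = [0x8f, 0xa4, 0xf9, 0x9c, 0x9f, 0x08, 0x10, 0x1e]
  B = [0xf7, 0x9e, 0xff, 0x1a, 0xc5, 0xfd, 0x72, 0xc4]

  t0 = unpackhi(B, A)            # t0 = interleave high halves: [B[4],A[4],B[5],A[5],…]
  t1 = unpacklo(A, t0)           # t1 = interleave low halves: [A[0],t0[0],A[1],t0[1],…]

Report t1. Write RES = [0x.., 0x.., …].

→ t0 |c5|9f|fd|08|72|10|c4|1e|
→ t1 |8f|c5|a4|9f|f9|fd|9c|08|

RES = [0x8f, 0xc5, 0xa4, 0x9f, 0xf9, 0xfd, 0x9c, 0x08]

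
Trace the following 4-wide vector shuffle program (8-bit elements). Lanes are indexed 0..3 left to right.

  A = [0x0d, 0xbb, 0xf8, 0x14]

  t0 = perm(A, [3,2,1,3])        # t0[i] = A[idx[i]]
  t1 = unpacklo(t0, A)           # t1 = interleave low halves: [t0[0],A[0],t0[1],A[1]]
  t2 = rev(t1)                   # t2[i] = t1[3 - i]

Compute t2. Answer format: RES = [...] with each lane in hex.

→ t0 |14|f8|bb|14|
→ t1 |14|0d|f8|bb|
→ t2 |bb|f8|0d|14|

RES = [0xbb, 0xf8, 0x0d, 0x14]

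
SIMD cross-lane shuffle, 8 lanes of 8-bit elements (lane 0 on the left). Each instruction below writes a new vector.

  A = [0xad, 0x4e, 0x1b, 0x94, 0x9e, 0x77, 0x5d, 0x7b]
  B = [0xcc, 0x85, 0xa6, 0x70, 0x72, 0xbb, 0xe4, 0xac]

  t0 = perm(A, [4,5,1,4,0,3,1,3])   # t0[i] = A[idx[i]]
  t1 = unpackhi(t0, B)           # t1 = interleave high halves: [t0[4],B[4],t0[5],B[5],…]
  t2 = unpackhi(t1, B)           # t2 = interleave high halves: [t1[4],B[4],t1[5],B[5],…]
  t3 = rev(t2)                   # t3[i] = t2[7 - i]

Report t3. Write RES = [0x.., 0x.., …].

RES = [ 0xac  0xac  0xe4  0x94  0xbb  0xe4  0x72  0x4e ]

  t0: 9e 77 4e 9e ad 94 4e 94
  t1: ad 72 94 bb 4e e4 94 ac
  t2: 4e 72 e4 bb 94 e4 ac ac
  t3: ac ac e4 94 bb e4 72 4e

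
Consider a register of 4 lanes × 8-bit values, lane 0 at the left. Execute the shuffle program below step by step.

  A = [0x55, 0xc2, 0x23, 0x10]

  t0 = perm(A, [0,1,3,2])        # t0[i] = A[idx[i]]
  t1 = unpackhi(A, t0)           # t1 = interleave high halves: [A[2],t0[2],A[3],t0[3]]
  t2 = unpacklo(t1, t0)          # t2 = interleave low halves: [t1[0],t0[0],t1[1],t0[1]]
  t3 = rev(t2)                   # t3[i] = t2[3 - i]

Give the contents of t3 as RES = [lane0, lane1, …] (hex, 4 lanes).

RES = [ 0xc2  0x10  0x55  0x23 ]

  t0: 55 c2 10 23
  t1: 23 10 10 23
  t2: 23 55 10 c2
  t3: c2 10 55 23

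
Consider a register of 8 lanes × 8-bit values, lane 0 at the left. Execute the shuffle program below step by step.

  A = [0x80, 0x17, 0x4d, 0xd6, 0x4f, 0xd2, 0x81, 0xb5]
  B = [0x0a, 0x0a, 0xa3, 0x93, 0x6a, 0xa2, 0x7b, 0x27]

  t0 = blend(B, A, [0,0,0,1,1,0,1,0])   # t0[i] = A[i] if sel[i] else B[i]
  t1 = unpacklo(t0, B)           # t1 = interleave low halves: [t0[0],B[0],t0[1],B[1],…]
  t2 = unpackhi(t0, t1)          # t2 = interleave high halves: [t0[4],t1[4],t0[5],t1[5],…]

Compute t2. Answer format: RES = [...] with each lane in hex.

→ t0 |0a|0a|a3|d6|4f|a2|81|27|
→ t1 |0a|0a|0a|0a|a3|a3|d6|93|
→ t2 |4f|a3|a2|a3|81|d6|27|93|

RES = [0x4f, 0xa3, 0xa2, 0xa3, 0x81, 0xd6, 0x27, 0x93]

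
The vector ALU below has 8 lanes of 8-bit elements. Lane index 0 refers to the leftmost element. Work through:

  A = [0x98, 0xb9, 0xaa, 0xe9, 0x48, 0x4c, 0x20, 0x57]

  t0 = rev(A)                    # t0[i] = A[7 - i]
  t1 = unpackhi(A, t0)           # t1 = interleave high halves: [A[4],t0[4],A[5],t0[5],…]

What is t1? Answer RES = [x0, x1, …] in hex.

RES = [ 0x48  0xe9  0x4c  0xaa  0x20  0xb9  0x57  0x98 ]

  t0: 57 20 4c 48 e9 aa b9 98
  t1: 48 e9 4c aa 20 b9 57 98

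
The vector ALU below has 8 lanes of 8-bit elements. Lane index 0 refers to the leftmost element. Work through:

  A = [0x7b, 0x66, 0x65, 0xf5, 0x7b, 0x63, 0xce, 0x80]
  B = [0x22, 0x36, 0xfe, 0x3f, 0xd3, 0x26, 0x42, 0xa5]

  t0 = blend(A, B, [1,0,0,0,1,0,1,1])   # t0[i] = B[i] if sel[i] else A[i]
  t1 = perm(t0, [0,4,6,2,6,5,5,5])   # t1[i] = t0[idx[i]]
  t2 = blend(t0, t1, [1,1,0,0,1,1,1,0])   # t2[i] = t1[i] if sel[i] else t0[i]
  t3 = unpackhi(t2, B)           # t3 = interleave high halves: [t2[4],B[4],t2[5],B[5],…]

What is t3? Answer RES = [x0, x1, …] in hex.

→ t0 |22|66|65|f5|d3|63|42|a5|
→ t1 |22|d3|42|65|42|63|63|63|
→ t2 |22|d3|65|f5|42|63|63|a5|
→ t3 |42|d3|63|26|63|42|a5|a5|

RES = [ 0x42  0xd3  0x63  0x26  0x63  0x42  0xa5  0xa5 ]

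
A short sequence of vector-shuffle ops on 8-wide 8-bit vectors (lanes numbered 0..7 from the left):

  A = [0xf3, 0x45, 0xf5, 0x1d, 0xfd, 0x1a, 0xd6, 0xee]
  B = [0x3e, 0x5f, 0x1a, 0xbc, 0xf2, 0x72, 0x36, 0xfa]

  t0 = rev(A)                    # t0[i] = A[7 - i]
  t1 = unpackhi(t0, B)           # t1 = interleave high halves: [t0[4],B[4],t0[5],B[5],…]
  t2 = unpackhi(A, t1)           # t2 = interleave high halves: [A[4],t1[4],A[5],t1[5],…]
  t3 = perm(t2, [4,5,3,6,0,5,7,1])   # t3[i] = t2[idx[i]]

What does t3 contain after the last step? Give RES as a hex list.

RES = [0xd6, 0xf3, 0x36, 0xee, 0xfd, 0xf3, 0xfa, 0x45]

t0 = [0xee, 0xd6, 0x1a, 0xfd, 0x1d, 0xf5, 0x45, 0xf3]
t1 = [0x1d, 0xf2, 0xf5, 0x72, 0x45, 0x36, 0xf3, 0xfa]
t2 = [0xfd, 0x45, 0x1a, 0x36, 0xd6, 0xf3, 0xee, 0xfa]
t3 = [0xd6, 0xf3, 0x36, 0xee, 0xfd, 0xf3, 0xfa, 0x45]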